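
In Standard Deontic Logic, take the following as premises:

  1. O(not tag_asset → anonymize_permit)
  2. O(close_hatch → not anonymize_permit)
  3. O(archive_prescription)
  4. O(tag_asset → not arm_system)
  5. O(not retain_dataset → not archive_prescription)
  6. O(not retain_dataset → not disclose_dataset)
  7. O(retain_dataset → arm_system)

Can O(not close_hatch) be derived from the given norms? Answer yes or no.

Yes

Premise 3 gives O(archive_prescription).
Premise 5 is O(not retain_dataset → not archive_prescription); contrapositively O(archive_prescription → retain_dataset). Since O(archive_prescription) holds, K gives O(retain_dataset).
From O(retain_dataset) and premise 7, O(retain_dataset → arm_system), we obtain O(arm_system).
The contrapositive of premise 4 (O(tag_asset → not arm_system)) is O(arm_system → not tag_asset), and O(arm_system) is already established, so O(not tag_asset).
From O(not tag_asset) and premise 1, O(not tag_asset → anonymize_permit), we obtain O(anonymize_permit).
The contrapositive of premise 2 (O(close_hatch → not anonymize_permit)) is O(anonymize_permit → not close_hatch), and O(anonymize_permit) is already established, so O(not close_hatch).
Premise 6 does not contribute to this derivation.
So O(not close_hatch) follows.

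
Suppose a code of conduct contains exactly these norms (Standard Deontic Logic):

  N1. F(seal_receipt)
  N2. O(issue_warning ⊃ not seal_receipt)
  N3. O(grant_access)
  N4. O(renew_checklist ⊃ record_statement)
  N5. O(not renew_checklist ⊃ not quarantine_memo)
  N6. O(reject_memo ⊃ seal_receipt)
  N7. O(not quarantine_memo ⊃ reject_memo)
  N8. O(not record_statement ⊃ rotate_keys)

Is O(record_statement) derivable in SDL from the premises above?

Yes

Premise 1 is F(seal_receipt), i.e. O(not seal_receipt).
The contrapositive of premise 6 (O(reject_memo ⊃ seal_receipt)) is O(not seal_receipt ⊃ not reject_memo), and O(not seal_receipt) is already established, so O(not reject_memo).
The contrapositive of premise 7 (O(not quarantine_memo ⊃ reject_memo)) is O(not reject_memo ⊃ quarantine_memo), and O(not reject_memo) is already established, so O(quarantine_memo).
Premise 5 is O(not renew_checklist ⊃ not quarantine_memo); contrapositively O(quarantine_memo ⊃ renew_checklist). Since O(quarantine_memo) holds, K gives O(renew_checklist).
With premise 4, O(renew_checklist ⊃ record_statement), the K-axiom yields O(record_statement).
Premises 2, 3, 8 do not contribute to this derivation.
So O(record_statement) follows.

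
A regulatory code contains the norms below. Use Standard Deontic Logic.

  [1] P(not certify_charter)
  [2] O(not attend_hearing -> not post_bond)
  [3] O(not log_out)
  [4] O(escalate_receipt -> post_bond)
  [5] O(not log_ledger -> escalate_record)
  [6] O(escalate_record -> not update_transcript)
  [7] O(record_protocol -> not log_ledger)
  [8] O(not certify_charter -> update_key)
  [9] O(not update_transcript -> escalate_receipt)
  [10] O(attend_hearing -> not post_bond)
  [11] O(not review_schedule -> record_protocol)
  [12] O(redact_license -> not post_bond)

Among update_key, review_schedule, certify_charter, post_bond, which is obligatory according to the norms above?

review_schedule

Premises 10 and 2 are O(attend_hearing -> not post_bond) and O(not attend_hearing -> not post_bond); every ideal world satisfies attend_hearing or not attend_hearing, so in either case not post_bond holds — hence O(not post_bond).
Premise 4, O(escalate_receipt -> post_bond), contraposes to O(not post_bond -> not escalate_receipt); with O(not post_bond) we get O(not escalate_receipt).
Premise 9, O(not update_transcript -> escalate_receipt), contraposes to O(not escalate_receipt -> update_transcript); with O(not escalate_receipt) we get O(update_transcript).
Premise 6 is O(escalate_record -> not update_transcript); contrapositively O(update_transcript -> not escalate_record). Since O(update_transcript) holds, K gives O(not escalate_record).
Premise 5, O(not log_ledger -> escalate_record), contraposes to O(not escalate_record -> log_ledger); with O(not escalate_record) we get O(log_ledger).
Premise 7, O(record_protocol -> not log_ledger), contraposes to O(log_ledger -> not record_protocol); with O(log_ledger) we get O(not record_protocol).
Premise 11, O(not review_schedule -> record_protocol), contraposes to O(not record_protocol -> review_schedule); with O(not record_protocol) we get O(review_schedule).
So O(review_schedule) holds — review_schedule is obligatory. None of the other listed options is made obligatory by any chain of premises.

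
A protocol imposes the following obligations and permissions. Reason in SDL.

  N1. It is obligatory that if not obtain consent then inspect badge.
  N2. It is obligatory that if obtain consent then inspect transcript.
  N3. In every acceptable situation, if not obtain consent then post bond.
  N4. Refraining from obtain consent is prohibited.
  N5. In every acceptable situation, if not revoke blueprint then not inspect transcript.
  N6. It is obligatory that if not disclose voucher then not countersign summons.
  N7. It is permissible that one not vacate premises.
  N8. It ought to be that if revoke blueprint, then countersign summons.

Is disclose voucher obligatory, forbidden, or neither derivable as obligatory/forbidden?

Obligatory

F(¬obtain_consent) at premise 4 means O(obtain_consent).
With premise 2, O(obtain_consent → inspect_transcript), the K-axiom yields O(inspect_transcript).
The contrapositive of premise 5 (O(¬revoke_blueprint → ¬inspect_transcript)) is O(inspect_transcript → revoke_blueprint), and O(inspect_transcript) is already established, so O(revoke_blueprint).
From O(revoke_blueprint) and premise 8, O(revoke_blueprint → countersign_summons), we obtain O(countersign_summons).
Premise 6 is O(¬disclose_voucher → ¬countersign_summons); contrapositively O(countersign_summons → disclose_voucher). Since O(countersign_summons) holds, K gives O(disclose_voucher).
Premises 1, 3, 7 do not contribute to this derivation.
Hence disclose_voucher is obligatory.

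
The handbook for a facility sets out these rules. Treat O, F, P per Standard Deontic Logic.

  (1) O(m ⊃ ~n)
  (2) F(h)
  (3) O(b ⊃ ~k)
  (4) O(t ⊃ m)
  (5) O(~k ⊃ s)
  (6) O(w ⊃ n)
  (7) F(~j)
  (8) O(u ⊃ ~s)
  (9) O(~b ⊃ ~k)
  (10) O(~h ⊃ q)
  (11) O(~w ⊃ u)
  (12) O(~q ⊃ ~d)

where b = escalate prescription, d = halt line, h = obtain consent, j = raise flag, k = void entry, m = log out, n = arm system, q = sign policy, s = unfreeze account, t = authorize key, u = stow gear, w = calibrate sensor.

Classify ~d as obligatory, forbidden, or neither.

Premise 12 is O(~q ⊃ ~d), but O(~q) is not derivable from the premises, so it does not yield O(~d).
No premise or chain of K-axiom applications forces O(~d), and none forces O(d). So ~d is neither obligatory nor forbidden under these norms.

Neither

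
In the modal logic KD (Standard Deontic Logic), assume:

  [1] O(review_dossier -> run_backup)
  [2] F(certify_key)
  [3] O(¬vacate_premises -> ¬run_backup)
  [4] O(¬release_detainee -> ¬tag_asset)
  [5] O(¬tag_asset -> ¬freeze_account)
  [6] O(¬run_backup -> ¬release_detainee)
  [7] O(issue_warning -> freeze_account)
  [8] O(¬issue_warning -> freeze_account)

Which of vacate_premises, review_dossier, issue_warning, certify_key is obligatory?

vacate_premises

Premises 8 and 7 are O(¬issue_warning -> freeze_account) and O(issue_warning -> freeze_account); every ideal world satisfies ¬issue_warning or issue_warning, so in either case freeze_account holds — hence O(freeze_account).
Premise 5 is O(¬tag_asset -> ¬freeze_account); contrapositively O(freeze_account -> tag_asset). Since O(freeze_account) holds, K gives O(tag_asset).
Premise 4 is O(¬release_detainee -> ¬tag_asset); contrapositively O(tag_asset -> release_detainee). Since O(tag_asset) holds, K gives O(release_detainee).
Premise 6 is O(¬run_backup -> ¬release_detainee); contrapositively O(release_detainee -> run_backup). Since O(release_detainee) holds, K gives O(run_backup).
Premise 3 is O(¬vacate_premises -> ¬run_backup); contrapositively O(run_backup -> vacate_premises). Since O(run_backup) holds, K gives O(vacate_premises).
So O(vacate_premises) holds — vacate_premises is obligatory. None of the other listed options is made obligatory by any chain of premises.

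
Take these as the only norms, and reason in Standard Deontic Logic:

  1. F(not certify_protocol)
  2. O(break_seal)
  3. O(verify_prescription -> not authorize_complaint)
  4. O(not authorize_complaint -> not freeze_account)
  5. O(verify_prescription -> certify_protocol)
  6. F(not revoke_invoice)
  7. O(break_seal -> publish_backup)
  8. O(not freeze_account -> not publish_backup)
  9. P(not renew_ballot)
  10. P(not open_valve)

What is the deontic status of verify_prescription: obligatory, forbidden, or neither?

From premise 2 we have O(break_seal).
With premise 7, O(break_seal -> publish_backup), the K-axiom yields O(publish_backup).
Premise 8 is O(not freeze_account -> not publish_backup); contrapositively O(publish_backup -> freeze_account). Since O(publish_backup) holds, K gives O(freeze_account).
The contrapositive of premise 4 (O(not authorize_complaint -> not freeze_account)) is O(freeze_account -> authorize_complaint), and O(freeze_account) is already established, so O(authorize_complaint).
Premise 3 is O(verify_prescription -> not authorize_complaint); contrapositively O(authorize_complaint -> not verify_prescription). Since O(authorize_complaint) holds, K gives O(not verify_prescription).
Premises 1, 5, 6, 9, 10 do not contribute to this derivation.
Thus O(not verify_prescription), which is F(verify_prescription): verify_prescription is forbidden.

Forbidden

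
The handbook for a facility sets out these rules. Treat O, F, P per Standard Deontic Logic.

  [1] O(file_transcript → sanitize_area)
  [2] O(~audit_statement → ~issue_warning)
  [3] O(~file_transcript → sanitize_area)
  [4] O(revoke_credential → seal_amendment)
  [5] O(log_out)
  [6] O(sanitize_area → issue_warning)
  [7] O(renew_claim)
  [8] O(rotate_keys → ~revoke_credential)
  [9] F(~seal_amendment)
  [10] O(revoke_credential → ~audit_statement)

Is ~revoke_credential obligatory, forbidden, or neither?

Obligatory

Premises 3 and 1 cover both cases: O(~file_transcript → sanitize_area) and O(file_transcript → sanitize_area). Since ~file_transcript ∨ file_transcript is a tautology, O(sanitize_area) follows.
Premise 6 is O(sanitize_area → issue_warning); since O(sanitize_area), deontic closure gives O(issue_warning).
Premise 2, O(~audit_statement → ~issue_warning), contraposes to O(issue_warning → audit_statement); with O(issue_warning) we get O(audit_statement).
The contrapositive of premise 10 (O(revoke_credential → ~audit_statement)) is O(audit_statement → ~revoke_credential), and O(audit_statement) is already established, so O(~revoke_credential).
Premises 4, 5, 7, 8, 9 do not contribute to this derivation.
Hence ~revoke_credential is obligatory.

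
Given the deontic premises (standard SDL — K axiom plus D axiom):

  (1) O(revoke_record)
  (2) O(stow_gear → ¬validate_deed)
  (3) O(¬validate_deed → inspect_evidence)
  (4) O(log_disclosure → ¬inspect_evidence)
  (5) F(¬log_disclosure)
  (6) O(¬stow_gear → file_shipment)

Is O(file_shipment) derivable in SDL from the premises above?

F(¬log_disclosure) at premise 5 means O(log_disclosure).
Applying K to premise 4 (O(log_disclosure → ¬inspect_evidence)) and O(log_disclosure) yields O(¬inspect_evidence).
Premise 3, O(¬validate_deed → inspect_evidence), contraposes to O(¬inspect_evidence → validate_deed); with O(¬inspect_evidence) we get O(validate_deed).
Premise 2 is O(stow_gear → ¬validate_deed); contrapositively O(validate_deed → ¬stow_gear). Since O(validate_deed) holds, K gives O(¬stow_gear).
With premise 6, O(¬stow_gear → file_shipment), the K-axiom yields O(file_shipment).
Premise 1 does not contribute to this derivation.
So O(file_shipment) follows.

Yes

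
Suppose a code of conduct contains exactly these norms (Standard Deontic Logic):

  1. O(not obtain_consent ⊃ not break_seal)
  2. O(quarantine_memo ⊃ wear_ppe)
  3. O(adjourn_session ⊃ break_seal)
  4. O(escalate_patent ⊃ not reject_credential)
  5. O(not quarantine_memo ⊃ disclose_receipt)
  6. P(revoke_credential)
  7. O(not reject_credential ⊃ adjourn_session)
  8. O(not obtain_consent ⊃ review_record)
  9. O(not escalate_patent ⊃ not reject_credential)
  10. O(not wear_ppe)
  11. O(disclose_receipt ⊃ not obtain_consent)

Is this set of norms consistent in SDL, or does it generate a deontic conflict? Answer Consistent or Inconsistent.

Inconsistent

Premises 4 and 9 cover both cases: O(escalate_patent ⊃ not reject_credential) and O(not escalate_patent ⊃ not reject_credential). Since escalate_patent ∨ not escalate_patent is a tautology, O(not reject_credential) follows.
From O(not reject_credential) and premise 7, O(not reject_credential ⊃ adjourn_session), we obtain O(adjourn_session).
Applying K to premise 3 (O(adjourn_session ⊃ break_seal)) and O(adjourn_session) yields O(break_seal).
Premise 1, O(not obtain_consent ⊃ not break_seal), contraposes to O(break_seal ⊃ obtain_consent); with O(break_seal) we get O(obtain_consent).
Premise 11 is O(disclose_receipt ⊃ not obtain_consent); contrapositively O(obtain_consent ⊃ not disclose_receipt). Since O(obtain_consent) holds, K gives O(not disclose_receipt).
Premise 5 is O(not quarantine_memo ⊃ disclose_receipt); contrapositively O(not disclose_receipt ⊃ quarantine_memo). Since O(not disclose_receipt) holds, K gives O(quarantine_memo).
Premise 2 is O(quarantine_memo ⊃ wear_ppe); since O(quarantine_memo), deontic closure gives O(wear_ppe).
But premise 10 directly asserts O(not wear_ppe).
We now have both O(wear_ppe) and O(not wear_ppe) — wear_ppe is simultaneously obligatory and forbidden, violating the D-axiom.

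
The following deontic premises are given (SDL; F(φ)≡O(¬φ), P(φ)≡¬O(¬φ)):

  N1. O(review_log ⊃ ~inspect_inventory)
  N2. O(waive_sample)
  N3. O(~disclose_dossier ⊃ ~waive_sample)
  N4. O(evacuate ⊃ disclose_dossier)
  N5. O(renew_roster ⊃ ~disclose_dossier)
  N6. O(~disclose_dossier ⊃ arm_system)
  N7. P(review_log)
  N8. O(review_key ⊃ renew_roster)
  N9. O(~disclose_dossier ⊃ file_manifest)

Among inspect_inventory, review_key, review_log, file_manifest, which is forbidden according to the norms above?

review_key

Premise 2 gives O(waive_sample).
Premise 3, O(~disclose_dossier ⊃ ~waive_sample), contraposes to O(waive_sample ⊃ disclose_dossier); with O(waive_sample) we get O(disclose_dossier).
Premise 5, O(renew_roster ⊃ ~disclose_dossier), contraposes to O(disclose_dossier ⊃ ~renew_roster); with O(disclose_dossier) we get O(~renew_roster).
Premise 8, O(review_key ⊃ renew_roster), contraposes to O(~renew_roster ⊃ ~review_key); with O(~renew_roster) we get O(~review_key).
So O(~review_key) holds, i.e. review_key is forbidden. None of the other listed options is forbidden under the premises.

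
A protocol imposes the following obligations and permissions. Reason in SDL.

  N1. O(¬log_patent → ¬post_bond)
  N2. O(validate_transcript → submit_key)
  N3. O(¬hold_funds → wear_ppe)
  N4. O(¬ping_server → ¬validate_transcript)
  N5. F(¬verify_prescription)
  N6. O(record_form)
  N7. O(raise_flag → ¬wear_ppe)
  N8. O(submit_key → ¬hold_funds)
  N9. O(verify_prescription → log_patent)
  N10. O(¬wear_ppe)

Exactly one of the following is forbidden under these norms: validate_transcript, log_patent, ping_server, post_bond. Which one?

From premise 10 we have O(¬wear_ppe).
Premise 3, O(¬hold_funds → wear_ppe), contraposes to O(¬wear_ppe → hold_funds); with O(¬wear_ppe) we get O(hold_funds).
Premise 8 is O(submit_key → ¬hold_funds); contrapositively O(hold_funds → ¬submit_key). Since O(hold_funds) holds, K gives O(¬submit_key).
The contrapositive of premise 2 (O(validate_transcript → submit_key)) is O(¬submit_key → ¬validate_transcript), and O(¬submit_key) is already established, so O(¬validate_transcript).
So O(¬validate_transcript) holds, i.e. validate_transcript is forbidden. None of the other listed options is forbidden under the premises.

validate_transcript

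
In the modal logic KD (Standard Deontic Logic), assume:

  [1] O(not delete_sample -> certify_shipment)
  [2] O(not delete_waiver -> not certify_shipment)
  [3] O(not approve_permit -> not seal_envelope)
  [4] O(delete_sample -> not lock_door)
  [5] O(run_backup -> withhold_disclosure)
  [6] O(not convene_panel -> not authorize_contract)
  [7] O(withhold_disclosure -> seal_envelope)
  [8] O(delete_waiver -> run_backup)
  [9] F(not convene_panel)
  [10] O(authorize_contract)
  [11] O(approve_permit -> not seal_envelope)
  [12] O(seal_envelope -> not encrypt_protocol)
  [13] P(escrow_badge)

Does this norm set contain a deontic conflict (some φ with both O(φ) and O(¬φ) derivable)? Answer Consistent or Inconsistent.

Consistent

Premise 6 is O(not convene_panel -> not authorize_contract), but O(not convene_panel) is not derivable from the premises, so it does not yield O(not authorize_contract).
So O(not authorize_contract) is not derivable, and the apparent clash with O(authorize_contract) does not arise.
A world satisfying every obligation exists (e.g. approve_permit=false, authorize_contract=true, certify_shipment=false, convene_panel=true, delete_sample=true, delete_waiver=false, encrypt_protocol=false, escrow_badge=false, lock_door=false, run_backup=false, seal_envelope=false, withhold_disclosure=false); no atom is both obligatory and forbidden, so the set is consistent.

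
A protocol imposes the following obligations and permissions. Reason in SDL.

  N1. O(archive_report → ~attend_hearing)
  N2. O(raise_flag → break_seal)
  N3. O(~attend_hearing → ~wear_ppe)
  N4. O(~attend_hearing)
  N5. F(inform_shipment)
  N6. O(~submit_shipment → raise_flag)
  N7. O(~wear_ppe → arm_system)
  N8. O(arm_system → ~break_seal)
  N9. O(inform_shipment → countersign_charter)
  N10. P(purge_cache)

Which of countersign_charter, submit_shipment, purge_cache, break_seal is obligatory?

From premise 4 we have O(~attend_hearing).
With premise 3, O(~attend_hearing → ~wear_ppe), the K-axiom yields O(~wear_ppe).
With premise 7, O(~wear_ppe → arm_system), the K-axiom yields O(arm_system).
From O(arm_system) and premise 8, O(arm_system → ~break_seal), we obtain O(~break_seal).
Premise 2 is O(raise_flag → break_seal); contrapositively O(~break_seal → ~raise_flag). Since O(~break_seal) holds, K gives O(~raise_flag).
The contrapositive of premise 6 (O(~submit_shipment → raise_flag)) is O(~raise_flag → submit_shipment), and O(~raise_flag) is already established, so O(submit_shipment).
So O(submit_shipment) holds — submit_shipment is obligatory. None of the other listed options is made obligatory by any chain of premises.

submit_shipment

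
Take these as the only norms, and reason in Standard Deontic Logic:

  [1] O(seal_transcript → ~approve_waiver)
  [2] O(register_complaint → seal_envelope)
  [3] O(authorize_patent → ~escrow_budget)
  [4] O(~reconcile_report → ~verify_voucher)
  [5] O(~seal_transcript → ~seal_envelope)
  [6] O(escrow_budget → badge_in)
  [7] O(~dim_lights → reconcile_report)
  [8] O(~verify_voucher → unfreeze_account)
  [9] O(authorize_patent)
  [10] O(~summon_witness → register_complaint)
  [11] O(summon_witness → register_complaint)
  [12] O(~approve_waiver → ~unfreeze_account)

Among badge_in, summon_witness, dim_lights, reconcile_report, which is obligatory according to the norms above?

reconcile_report

Premises 10 and 11 are O(~summon_witness → register_complaint) and O(summon_witness → register_complaint); every ideal world satisfies ~summon_witness or summon_witness, so in either case register_complaint holds — hence O(register_complaint).
With premise 2, O(register_complaint → seal_envelope), the K-axiom yields O(seal_envelope).
The contrapositive of premise 5 (O(~seal_transcript → ~seal_envelope)) is O(seal_envelope → seal_transcript), and O(seal_envelope) is already established, so O(seal_transcript).
Applying K to premise 1 (O(seal_transcript → ~approve_waiver)) and O(seal_transcript) yields O(~approve_waiver).
With premise 12, O(~approve_waiver → ~unfreeze_account), the K-axiom yields O(~unfreeze_account).
Premise 8, O(~verify_voucher → unfreeze_account), contraposes to O(~unfreeze_account → verify_voucher); with O(~unfreeze_account) we get O(verify_voucher).
The contrapositive of premise 4 (O(~reconcile_report → ~verify_voucher)) is O(verify_voucher → reconcile_report), and O(verify_voucher) is already established, so O(reconcile_report).
So O(reconcile_report) holds — reconcile_report is obligatory. None of the other listed options is made obligatory by any chain of premises.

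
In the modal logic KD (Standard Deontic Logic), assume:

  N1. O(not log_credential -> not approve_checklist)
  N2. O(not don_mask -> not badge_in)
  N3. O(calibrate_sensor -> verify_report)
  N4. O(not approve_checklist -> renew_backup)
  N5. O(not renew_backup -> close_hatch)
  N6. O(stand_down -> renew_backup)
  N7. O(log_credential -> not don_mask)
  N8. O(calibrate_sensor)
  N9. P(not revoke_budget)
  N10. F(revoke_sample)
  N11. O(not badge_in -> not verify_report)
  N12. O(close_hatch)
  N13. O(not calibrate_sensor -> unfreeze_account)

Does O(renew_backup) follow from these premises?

From premise 8 we have O(calibrate_sensor).
From O(calibrate_sensor) and premise 3, O(calibrate_sensor -> verify_report), we obtain O(verify_report).
The contrapositive of premise 11 (O(not badge_in -> not verify_report)) is O(verify_report -> badge_in), and O(verify_report) is already established, so O(badge_in).
Premise 2 is O(not don_mask -> not badge_in); contrapositively O(badge_in -> don_mask). Since O(badge_in) holds, K gives O(don_mask).
Premise 7 is O(log_credential -> not don_mask); contrapositively O(don_mask -> not log_credential). Since O(don_mask) holds, K gives O(not log_credential).
With premise 1, O(not log_credential -> not approve_checklist), the K-axiom yields O(not approve_checklist).
From O(not approve_checklist) and premise 4, O(not approve_checklist -> renew_backup), we obtain O(renew_backup).
Premises 5, 6, 9, 10, 12, 13 do not contribute to this derivation.
So O(renew_backup) follows.

Yes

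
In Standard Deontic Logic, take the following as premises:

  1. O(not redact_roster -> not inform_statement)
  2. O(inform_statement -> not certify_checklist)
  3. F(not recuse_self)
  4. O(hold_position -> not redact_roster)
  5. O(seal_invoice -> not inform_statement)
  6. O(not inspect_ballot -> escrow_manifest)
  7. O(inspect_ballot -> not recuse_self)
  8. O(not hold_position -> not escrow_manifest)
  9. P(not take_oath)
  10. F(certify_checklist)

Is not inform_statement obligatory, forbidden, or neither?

Obligatory

Premise 3 is F(not recuse_self), i.e. O(recuse_self).
The contrapositive of premise 7 (O(inspect_ballot -> not recuse_self)) is O(recuse_self -> not inspect_ballot), and O(recuse_self) is already established, so O(not inspect_ballot).
Applying K to premise 6 (O(not inspect_ballot -> escrow_manifest)) and O(not inspect_ballot) yields O(escrow_manifest).
The contrapositive of premise 8 (O(not hold_position -> not escrow_manifest)) is O(escrow_manifest -> hold_position), and O(escrow_manifest) is already established, so O(hold_position).
Premise 4 is O(hold_position -> not redact_roster); since O(hold_position), deontic closure gives O(not redact_roster).
Applying K to premise 1 (O(not redact_roster -> not inform_statement)) and O(not redact_roster) yields O(not inform_statement).
Premises 2, 5, 9, 10 do not contribute to this derivation.
Hence not inform_statement is obligatory.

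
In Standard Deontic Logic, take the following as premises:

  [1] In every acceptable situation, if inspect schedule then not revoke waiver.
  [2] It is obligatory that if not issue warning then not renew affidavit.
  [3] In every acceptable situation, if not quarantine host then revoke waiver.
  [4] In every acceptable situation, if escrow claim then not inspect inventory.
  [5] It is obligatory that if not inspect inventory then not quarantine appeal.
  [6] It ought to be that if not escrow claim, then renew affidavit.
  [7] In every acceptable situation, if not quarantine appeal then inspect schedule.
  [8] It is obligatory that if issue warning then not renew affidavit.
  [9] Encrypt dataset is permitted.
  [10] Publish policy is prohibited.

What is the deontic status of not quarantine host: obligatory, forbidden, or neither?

Forbidden

By case analysis on issue_warning: premise 8 gives O(issue_warning → ¬renew_affidavit) and premise 2 gives O(¬issue_warning → ¬renew_affidavit), so O(¬renew_affidavit) either way.
Premise 6 is O(¬escrow_claim → renew_affidavit); contrapositively O(¬renew_affidavit → escrow_claim). Since O(¬renew_affidavit) holds, K gives O(escrow_claim).
From O(escrow_claim) and premise 4, O(escrow_claim → ¬inspect_inventory), we obtain O(¬inspect_inventory).
With premise 5, O(¬inspect_inventory → ¬quarantine_appeal), the K-axiom yields O(¬quarantine_appeal).
Premise 7 is O(¬quarantine_appeal → inspect_schedule); since O(¬quarantine_appeal), deontic closure gives O(inspect_schedule).
With premise 1, O(inspect_schedule → ¬revoke_waiver), the K-axiom yields O(¬revoke_waiver).
Premise 3, O(¬quarantine_host → revoke_waiver), contraposes to O(¬revoke_waiver → quarantine_host); with O(¬revoke_waiver) we get O(quarantine_host).
Premises 9, 10 do not contribute to this derivation.
Thus O(quarantine_host), which is F(¬quarantine_host): ¬quarantine_host is forbidden.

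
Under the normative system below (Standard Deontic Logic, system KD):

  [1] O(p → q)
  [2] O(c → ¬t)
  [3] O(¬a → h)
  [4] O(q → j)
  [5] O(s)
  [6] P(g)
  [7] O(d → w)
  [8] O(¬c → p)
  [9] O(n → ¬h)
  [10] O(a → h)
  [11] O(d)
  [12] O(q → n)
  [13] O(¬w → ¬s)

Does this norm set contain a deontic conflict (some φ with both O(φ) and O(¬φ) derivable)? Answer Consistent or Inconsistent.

Premise 13 is O(¬w → ¬s), but O(¬w) is not derivable from the premises, so it does not yield O(¬s).
So O(¬s) is not derivable, and the apparent clash with O(s) does not arise.
A world satisfying every obligation exists (e.g. a=false, c=true, d=true, g=false, h=true, j=false, n=false, p=false, q=false, s=true, t=false, w=true); no atom is both obligatory and forbidden, so the set is consistent.

Consistent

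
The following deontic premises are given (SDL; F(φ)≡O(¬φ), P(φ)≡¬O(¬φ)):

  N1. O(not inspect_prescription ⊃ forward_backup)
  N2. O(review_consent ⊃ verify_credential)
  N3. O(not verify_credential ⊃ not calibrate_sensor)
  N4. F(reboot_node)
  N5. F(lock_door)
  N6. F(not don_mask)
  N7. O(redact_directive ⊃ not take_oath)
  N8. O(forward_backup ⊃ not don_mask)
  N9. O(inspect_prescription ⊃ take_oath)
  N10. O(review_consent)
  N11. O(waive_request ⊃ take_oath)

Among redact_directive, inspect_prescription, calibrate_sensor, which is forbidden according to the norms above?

redact_directive

F(not don_mask) at premise 6 means O(don_mask).
Premise 8 is O(forward_backup ⊃ not don_mask); contrapositively O(don_mask ⊃ not forward_backup). Since O(don_mask) holds, K gives O(not forward_backup).
Premise 1, O(not inspect_prescription ⊃ forward_backup), contraposes to O(not forward_backup ⊃ inspect_prescription); with O(not forward_backup) we get O(inspect_prescription).
Applying K to premise 9 (O(inspect_prescription ⊃ take_oath)) and O(inspect_prescription) yields O(take_oath).
Premise 7 is O(redact_directive ⊃ not take_oath); contrapositively O(take_oath ⊃ not redact_directive). Since O(take_oath) holds, K gives O(not redact_directive).
So O(not redact_directive) holds, i.e. redact_directive is forbidden. None of the other listed options is forbidden under the premises.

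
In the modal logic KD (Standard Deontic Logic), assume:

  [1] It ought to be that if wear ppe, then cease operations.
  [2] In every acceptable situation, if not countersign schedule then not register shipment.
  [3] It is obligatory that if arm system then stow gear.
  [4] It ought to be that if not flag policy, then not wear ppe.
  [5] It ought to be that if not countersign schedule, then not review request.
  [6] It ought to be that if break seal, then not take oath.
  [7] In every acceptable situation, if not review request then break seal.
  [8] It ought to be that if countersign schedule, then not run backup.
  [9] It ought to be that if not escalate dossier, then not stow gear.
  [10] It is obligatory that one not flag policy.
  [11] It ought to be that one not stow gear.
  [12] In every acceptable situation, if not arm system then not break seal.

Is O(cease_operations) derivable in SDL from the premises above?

No

Premise 1 is O(wear_ppe → cease_operations), but O(wear_ppe) is not derivable from the premises, so it does not yield O(cease_operations).
No other premise forces O(cease_operations). An ideal world satisfying every premise can still have cease_operations false, so O(cease_operations) is not derivable.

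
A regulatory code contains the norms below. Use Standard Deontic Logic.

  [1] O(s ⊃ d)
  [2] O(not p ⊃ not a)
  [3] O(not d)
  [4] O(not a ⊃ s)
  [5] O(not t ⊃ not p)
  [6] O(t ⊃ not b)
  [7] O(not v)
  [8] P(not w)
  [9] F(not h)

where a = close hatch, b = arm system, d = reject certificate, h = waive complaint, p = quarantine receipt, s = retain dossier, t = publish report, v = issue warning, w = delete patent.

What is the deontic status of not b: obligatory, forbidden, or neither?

Premise 3 gives O(not d).
Premise 1, O(s ⊃ d), contraposes to O(not d ⊃ not s); with O(not d) we get O(not s).
Premise 4, O(not a ⊃ s), contraposes to O(not s ⊃ a); with O(not s) we get O(a).
Premise 2 is O(not p ⊃ not a); contrapositively O(a ⊃ p). Since O(a) holds, K gives O(p).
Premise 5 is O(not t ⊃ not p); contrapositively O(p ⊃ t). Since O(p) holds, K gives O(t).
Premise 6 is O(t ⊃ not b); since O(t), deontic closure gives O(not b).
Premises 7, 8, 9 do not contribute to this derivation.
Hence not b is obligatory.

Obligatory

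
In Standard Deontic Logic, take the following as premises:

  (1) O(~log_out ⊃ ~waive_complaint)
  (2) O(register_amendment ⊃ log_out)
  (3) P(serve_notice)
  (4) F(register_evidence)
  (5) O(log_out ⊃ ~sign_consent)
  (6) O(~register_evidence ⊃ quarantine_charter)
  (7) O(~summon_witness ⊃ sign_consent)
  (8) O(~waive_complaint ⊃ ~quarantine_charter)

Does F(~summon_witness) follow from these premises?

Yes

Premise 4, F(register_evidence), is equivalent to O(~register_evidence).
With premise 6, O(~register_evidence ⊃ quarantine_charter), the K-axiom yields O(quarantine_charter).
The contrapositive of premise 8 (O(~waive_complaint ⊃ ~quarantine_charter)) is O(quarantine_charter ⊃ waive_complaint), and O(quarantine_charter) is already established, so O(waive_complaint).
Premise 1, O(~log_out ⊃ ~waive_complaint), contraposes to O(waive_complaint ⊃ log_out); with O(waive_complaint) we get O(log_out).
Applying K to premise 5 (O(log_out ⊃ ~sign_consent)) and O(log_out) yields O(~sign_consent).
Premise 7 is O(~summon_witness ⊃ sign_consent); contrapositively O(~sign_consent ⊃ summon_witness). Since O(~sign_consent) holds, K gives O(summon_witness).
Premises 2, 3 do not contribute to this derivation.
So O(summon_witness) holds, i.e. F(~summon_witness). The claim follows.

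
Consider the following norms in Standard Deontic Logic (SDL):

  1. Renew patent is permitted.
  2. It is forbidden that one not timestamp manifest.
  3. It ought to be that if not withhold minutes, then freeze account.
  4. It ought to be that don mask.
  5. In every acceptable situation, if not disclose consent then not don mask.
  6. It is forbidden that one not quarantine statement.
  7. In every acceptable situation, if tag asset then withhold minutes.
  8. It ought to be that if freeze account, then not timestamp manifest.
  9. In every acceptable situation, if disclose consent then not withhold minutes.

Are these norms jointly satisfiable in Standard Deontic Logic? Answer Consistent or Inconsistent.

Inconsistent

F(¬timestamp_manifest) at premise 2 means O(timestamp_manifest).
The contrapositive of premise 8 (O(freeze_account → ¬timestamp_manifest)) is O(timestamp_manifest → ¬freeze_account), and O(timestamp_manifest) is already established, so O(¬freeze_account).
The contrapositive of premise 3 (O(¬withhold_minutes → freeze_account)) is O(¬freeze_account → withhold_minutes), and O(¬freeze_account) is already established, so O(withhold_minutes).
Premise 9 is O(disclose_consent → ¬withhold_minutes); contrapositively O(withhold_minutes → ¬disclose_consent). Since O(withhold_minutes) holds, K gives O(¬disclose_consent).
From O(¬disclose_consent) and premise 5, O(¬disclose_consent → ¬don_mask), we obtain O(¬don_mask).
Yet premise 4 states O(don_mask).
We now have both O(¬don_mask) and O(don_mask) — don_mask is simultaneously obligatory and forbidden, violating the D-axiom.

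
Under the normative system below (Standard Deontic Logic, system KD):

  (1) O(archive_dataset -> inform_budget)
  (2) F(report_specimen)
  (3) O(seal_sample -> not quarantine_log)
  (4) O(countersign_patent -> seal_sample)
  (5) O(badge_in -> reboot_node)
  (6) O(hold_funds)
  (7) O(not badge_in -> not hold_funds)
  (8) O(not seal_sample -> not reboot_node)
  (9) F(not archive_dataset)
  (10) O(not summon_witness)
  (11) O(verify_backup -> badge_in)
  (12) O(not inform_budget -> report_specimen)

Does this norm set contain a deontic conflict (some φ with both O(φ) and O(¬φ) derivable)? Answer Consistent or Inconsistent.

Premise 12 is O(not inform_budget -> report_specimen), but O(not inform_budget) is not derivable from the premises, so it does not yield O(report_specimen).
So O(report_specimen) is not derivable, and the apparent clash with O(not report_specimen) does not arise.
A world satisfying every obligation exists (e.g. archive_dataset=true, badge_in=true, countersign_patent=false, hold_funds=true, inform_budget=true, quarantine_log=false, reboot_node=true, report_specimen=false, seal_sample=true, summon_witness=false, verify_backup=false); no atom is both obligatory and forbidden, so the set is consistent.

Consistent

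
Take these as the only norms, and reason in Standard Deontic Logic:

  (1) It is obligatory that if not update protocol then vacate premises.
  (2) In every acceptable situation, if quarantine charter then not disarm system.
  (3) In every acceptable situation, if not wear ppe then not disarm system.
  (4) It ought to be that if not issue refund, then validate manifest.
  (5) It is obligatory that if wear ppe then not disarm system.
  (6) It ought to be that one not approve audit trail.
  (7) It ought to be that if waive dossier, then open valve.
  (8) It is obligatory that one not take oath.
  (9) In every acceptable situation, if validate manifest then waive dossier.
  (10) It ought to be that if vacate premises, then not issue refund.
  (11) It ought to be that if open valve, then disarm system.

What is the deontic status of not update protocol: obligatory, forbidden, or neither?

By case analysis on wear_ppe: premise 5 gives O(wear_ppe → ¬disarm_system) and premise 3 gives O(¬wear_ppe → ¬disarm_system), so O(¬disarm_system) either way.
Premise 11 is O(open_valve → disarm_system); contrapositively O(¬disarm_system → ¬open_valve). Since O(¬disarm_system) holds, K gives O(¬open_valve).
Premise 7 is O(waive_dossier → open_valve); contrapositively O(¬open_valve → ¬waive_dossier). Since O(¬open_valve) holds, K gives O(¬waive_dossier).
Premise 9 is O(validate_manifest → waive_dossier); contrapositively O(¬waive_dossier → ¬validate_manifest). Since O(¬waive_dossier) holds, K gives O(¬validate_manifest).
Premise 4, O(¬issue_refund → validate_manifest), contraposes to O(¬validate_manifest → issue_refund); with O(¬validate_manifest) we get O(issue_refund).
The contrapositive of premise 10 (O(vacate_premises → ¬issue_refund)) is O(issue_refund → ¬vacate_premises), and O(issue_refund) is already established, so O(¬vacate_premises).
The contrapositive of premise 1 (O(¬update_protocol → vacate_premises)) is O(¬vacate_premises → update_protocol), and O(¬vacate_premises) is already established, so O(update_protocol).
Premises 2, 6, 8 do not contribute to this derivation.
Thus O(update_protocol), which is F(¬update_protocol): ¬update_protocol is forbidden.

Forbidden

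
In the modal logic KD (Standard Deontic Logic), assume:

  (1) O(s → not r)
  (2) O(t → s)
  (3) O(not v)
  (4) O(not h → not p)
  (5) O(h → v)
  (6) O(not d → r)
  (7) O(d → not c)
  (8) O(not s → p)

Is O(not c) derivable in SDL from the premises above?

Yes

Premise 3 states O(not v) outright.
Premise 5 is O(h → v); contrapositively O(not v → not h). Since O(not v) holds, K gives O(not h).
Premise 4 is O(not h → not p); since O(not h), deontic closure gives O(not p).
The contrapositive of premise 8 (O(not s → p)) is O(not p → s), and O(not p) is already established, so O(s).
With premise 1, O(s → not r), the K-axiom yields O(not r).
Premise 6 is O(not d → r); contrapositively O(not r → d). Since O(not r) holds, K gives O(d).
With premise 7, O(d → not c), the K-axiom yields O(not c).
Premise 2 does not contribute to this derivation.
So O(not c) follows.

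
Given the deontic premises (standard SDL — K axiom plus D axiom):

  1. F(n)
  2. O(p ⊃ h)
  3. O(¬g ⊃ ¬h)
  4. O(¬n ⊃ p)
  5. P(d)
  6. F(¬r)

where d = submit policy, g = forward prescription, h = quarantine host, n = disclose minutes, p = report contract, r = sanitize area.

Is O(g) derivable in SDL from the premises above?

Yes

F(n) at premise 1 means O(¬n).
From O(¬n) and premise 4, O(¬n ⊃ p), we obtain O(p).
Premise 2 is O(p ⊃ h); since O(p), deontic closure gives O(h).
The contrapositive of premise 3 (O(¬g ⊃ ¬h)) is O(h ⊃ g), and O(h) is already established, so O(g).
Premises 5, 6 do not contribute to this derivation.
So O(g) follows.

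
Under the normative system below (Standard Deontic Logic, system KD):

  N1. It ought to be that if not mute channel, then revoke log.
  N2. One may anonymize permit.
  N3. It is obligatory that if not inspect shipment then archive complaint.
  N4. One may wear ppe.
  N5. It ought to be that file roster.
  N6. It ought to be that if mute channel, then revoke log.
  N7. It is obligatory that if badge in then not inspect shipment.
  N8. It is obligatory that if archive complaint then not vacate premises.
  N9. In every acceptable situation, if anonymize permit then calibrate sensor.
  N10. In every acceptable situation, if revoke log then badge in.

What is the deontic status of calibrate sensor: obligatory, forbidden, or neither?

Neither

Premise 9 is O(anonymize_permit → calibrate_sensor), but O(anonymize_permit) is not derivable from the premises (the permission P(anonymize_permit) asserts only ¬O(¬anonymize_permit), not O(anonymize_permit)), so it does not yield O(calibrate_sensor).
No premise or chain of K-axiom applications forces O(calibrate_sensor), and none forces O(¬calibrate_sensor). So calibrate_sensor is neither obligatory nor forbidden under these norms.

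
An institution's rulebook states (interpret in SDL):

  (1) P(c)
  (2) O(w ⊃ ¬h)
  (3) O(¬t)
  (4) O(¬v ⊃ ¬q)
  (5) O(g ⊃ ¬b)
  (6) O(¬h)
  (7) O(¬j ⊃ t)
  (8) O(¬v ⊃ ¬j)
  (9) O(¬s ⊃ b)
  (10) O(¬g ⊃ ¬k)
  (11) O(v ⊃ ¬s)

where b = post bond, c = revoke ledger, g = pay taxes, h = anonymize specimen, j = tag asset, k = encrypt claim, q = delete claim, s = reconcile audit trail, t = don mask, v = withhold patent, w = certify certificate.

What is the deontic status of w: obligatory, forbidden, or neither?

Neither

Premise 2 is O(w ⊃ ¬h); even if O(¬h) held, inferring O(w) would be affirming the consequent — invalid.
No premise or chain of K-axiom applications forces O(w), and none forces O(¬w). So w is neither obligatory nor forbidden under these norms.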